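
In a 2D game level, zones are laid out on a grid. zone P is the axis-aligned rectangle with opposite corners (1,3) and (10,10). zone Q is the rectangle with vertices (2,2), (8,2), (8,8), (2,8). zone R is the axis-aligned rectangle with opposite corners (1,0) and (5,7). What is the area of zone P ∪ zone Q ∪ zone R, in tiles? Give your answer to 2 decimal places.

78.00

By inclusion–exclusion:
Individual areas: |zone P| = 63, |zone Q| = 36, |zone R| = 28.
|zone P∩zone Q|: x∈[2,8], y∈[3,8] → 6·5 = 30.
|zone P∩zone R|: x∈[1,5], y∈[3,7] → 4·4 = 16.
|zone Q∩zone R|: x∈[2,5], y∈[2,7] → 3·5 = 15.
|zone P∩zone Q∩zone R| = 12.
|zone P ∪ zone Q ∪ zone R| = 127 − 61 + 12 = 78.00.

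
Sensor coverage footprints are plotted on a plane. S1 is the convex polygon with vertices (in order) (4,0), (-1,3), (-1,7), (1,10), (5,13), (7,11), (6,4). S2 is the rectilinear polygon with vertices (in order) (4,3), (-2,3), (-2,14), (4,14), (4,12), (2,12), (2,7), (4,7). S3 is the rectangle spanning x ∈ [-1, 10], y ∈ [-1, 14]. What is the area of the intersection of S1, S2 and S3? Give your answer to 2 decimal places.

26.42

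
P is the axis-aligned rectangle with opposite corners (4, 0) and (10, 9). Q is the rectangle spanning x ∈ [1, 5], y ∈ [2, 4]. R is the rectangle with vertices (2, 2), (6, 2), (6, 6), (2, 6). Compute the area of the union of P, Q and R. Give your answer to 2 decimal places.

64.00

By inclusion–exclusion:
Individual areas: |P| = 54, |Q| = 8, |R| = 16.
|P∩Q|: x∈[4,5], y∈[2,4] → 1·2 = 2.
|P∩R|: x∈[4,6], y∈[2,6] → 2·4 = 8.
|Q∩R|: x∈[2,5], y∈[2,4] → 3·2 = 6.
|P∩Q∩R| = 2.
|P ∪ Q ∪ R| = 78 − 16 + 2 = 64.00.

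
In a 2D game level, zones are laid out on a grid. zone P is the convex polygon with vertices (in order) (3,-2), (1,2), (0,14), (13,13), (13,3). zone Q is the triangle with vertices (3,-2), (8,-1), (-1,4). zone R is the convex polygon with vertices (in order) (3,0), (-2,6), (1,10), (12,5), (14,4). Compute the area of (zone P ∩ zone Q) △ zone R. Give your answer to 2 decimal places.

81.94

|zone P ∩ zone Q| = 11.4614.
|(zone P ∩ zone Q) ∩ zone R| = 4.0129.
|(zone P ∩ zone Q) △ zone R| = 11.4614 + 78.5 − 8.0259 = 81.94.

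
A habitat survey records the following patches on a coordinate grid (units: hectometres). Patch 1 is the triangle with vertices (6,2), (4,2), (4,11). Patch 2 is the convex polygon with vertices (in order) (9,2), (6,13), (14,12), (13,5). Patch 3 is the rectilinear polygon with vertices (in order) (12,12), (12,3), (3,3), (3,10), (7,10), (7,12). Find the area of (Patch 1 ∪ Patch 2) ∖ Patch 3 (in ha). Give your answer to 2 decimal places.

|Patch 1 ∪ Patch 2| = 64.
|(Patch 1 ∪ Patch 2) ∩ Patch 3| = 45.5492.
|(Patch 1 ∪ Patch 2) ∖ Patch 3| = 64 − 45.5492 = 18.45.

18.45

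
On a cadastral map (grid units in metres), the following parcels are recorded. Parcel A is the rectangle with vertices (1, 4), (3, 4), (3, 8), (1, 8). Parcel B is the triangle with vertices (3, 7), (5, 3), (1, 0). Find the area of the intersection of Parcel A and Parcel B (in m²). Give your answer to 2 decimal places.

1.29

The intersection is the polygon with vertices (3,4), (2.143,4), (3,7).
By the shoelace formula its area is 1.29.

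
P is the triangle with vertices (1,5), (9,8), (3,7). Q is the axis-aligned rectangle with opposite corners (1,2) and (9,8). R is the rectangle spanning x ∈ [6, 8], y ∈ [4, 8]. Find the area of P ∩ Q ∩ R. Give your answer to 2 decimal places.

The intersection is the polygon with vertices (8,7.833), (8,7.625), (6,6.875), (6,7.5).
By the shoelace formula its area is 0.83.

0.83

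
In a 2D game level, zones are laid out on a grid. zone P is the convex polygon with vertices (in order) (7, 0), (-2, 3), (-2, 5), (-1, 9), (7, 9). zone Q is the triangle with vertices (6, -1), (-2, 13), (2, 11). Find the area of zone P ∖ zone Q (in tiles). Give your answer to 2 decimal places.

|zone P| = 65.5, |zone P∩zone Q| = 11.6106.
|zone P ∖ zone Q| = |zone P| − |zone P∩zone Q| = 65.5 − 11.6106 = 53.89.

53.89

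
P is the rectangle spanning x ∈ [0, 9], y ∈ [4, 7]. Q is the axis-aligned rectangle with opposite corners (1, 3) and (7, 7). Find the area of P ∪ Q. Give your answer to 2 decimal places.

By inclusion–exclusion:
Individual areas: |P| = 27, |Q| = 24.
|P∩Q|: x∈[1,7], y∈[4,7] → 6·3 = 18.
|P ∪ Q| = 51 − 18 = 33.00.

33.00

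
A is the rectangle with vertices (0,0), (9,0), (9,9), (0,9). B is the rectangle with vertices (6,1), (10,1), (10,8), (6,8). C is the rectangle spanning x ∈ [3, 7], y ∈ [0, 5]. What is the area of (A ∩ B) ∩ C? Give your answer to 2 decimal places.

The region (A ∩ B) ∩ C is the polygon with vertices (6,1), (6,5), (7,5), (7,1).
By the shoelace formula its area is 4.00.

4.00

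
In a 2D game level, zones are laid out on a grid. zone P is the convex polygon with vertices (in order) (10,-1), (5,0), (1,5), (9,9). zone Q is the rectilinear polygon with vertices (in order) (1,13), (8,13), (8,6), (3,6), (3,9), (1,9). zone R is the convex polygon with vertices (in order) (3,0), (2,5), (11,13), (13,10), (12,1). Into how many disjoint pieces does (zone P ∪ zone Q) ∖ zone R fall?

(zone P ∪ zone Q) ∖ zone R splits into 2 disjoint pieces (area 4.8619, area 33.8333).

2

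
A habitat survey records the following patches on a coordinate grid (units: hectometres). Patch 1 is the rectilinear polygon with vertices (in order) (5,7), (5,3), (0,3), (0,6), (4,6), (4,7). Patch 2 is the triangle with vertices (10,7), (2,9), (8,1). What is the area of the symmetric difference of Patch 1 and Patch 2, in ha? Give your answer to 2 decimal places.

39.33

|Patch 1| = 16, |Patch 2| = 26, |Patch 1∩Patch 2| = 1.3333.
|Patch 1 △ Patch 2| = |Patch 1| + |Patch 2| − 2·|Patch 1∩Patch 2| = 16 + 26 − 2.6667 = 39.33.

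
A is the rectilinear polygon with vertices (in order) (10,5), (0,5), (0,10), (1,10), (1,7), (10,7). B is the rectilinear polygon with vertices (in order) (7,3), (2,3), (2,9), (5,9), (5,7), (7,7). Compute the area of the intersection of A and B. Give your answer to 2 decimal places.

10.00

The intersection is the polygon with vertices (2,5), (2,7), (5,7), (7,7), (7,5).
By the shoelace formula its area is 10.00.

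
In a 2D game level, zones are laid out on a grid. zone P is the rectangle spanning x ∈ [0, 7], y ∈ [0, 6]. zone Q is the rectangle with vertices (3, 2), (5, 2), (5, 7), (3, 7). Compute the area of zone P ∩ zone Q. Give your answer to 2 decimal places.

|zone P∩zone Q|: x∈[3,5], y∈[2,6] → 2·4 = 8.

8.00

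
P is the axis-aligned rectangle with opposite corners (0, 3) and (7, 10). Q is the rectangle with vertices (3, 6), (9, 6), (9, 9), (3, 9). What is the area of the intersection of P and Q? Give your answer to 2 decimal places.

12.00

|P∩Q|: x∈[3,7], y∈[6,9] → 4·3 = 12.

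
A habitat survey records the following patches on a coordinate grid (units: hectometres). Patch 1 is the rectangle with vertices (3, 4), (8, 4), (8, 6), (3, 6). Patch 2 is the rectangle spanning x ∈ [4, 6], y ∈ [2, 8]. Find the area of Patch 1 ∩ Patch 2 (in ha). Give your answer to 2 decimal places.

|Patch 1∩Patch 2|: x∈[4,6], y∈[4,6] → 2·2 = 4.

4.00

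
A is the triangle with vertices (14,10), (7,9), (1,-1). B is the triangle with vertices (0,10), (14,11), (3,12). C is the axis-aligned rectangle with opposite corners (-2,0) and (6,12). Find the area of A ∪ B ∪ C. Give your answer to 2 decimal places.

By inclusion–exclusion:
Individual areas: |A| = 32, |B| = 12.5, |C| = 96.
|A∩B| = 0.
|A∩C| = 9.9655.
|B∩C| = 7.3052.
|A∩B∩C| = 0.
|A ∪ B ∪ C| = 140.5 − 17.2707 + 0 = 123.23.

123.23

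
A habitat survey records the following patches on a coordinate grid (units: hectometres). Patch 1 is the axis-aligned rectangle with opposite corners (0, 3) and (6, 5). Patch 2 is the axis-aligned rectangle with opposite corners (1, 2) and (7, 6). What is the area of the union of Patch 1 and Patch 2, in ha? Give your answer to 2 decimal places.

By inclusion–exclusion:
Individual areas: |Patch 1| = 12, |Patch 2| = 24.
|Patch 1∩Patch 2|: x∈[1,6], y∈[3,5] → 5·2 = 10.
|Patch 1 ∪ Patch 2| = 36 − 10 = 26.00.

26.00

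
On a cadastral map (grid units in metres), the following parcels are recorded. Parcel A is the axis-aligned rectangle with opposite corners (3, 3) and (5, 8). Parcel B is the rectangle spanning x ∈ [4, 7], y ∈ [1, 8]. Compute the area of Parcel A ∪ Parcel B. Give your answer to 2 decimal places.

26.00

By inclusion–exclusion:
Individual areas: |Parcel A| = 10, |Parcel B| = 21.
|Parcel A∩Parcel B|: x∈[4,5], y∈[3,8] → 1·5 = 5.
|Parcel A ∪ Parcel B| = 31 − 5 = 26.00.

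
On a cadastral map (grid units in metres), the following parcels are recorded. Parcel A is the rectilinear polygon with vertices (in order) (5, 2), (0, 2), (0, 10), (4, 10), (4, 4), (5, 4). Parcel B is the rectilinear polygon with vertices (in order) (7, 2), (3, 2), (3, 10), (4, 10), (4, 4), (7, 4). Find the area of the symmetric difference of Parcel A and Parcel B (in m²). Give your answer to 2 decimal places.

28.00

|Parcel A| = 34, |Parcel B| = 14, |Parcel A∩Parcel B| = 10.
|Parcel A △ Parcel B| = |Parcel A| + |Parcel B| − 2·|Parcel A∩Parcel B| = 34 + 14 − 20 = 28.00.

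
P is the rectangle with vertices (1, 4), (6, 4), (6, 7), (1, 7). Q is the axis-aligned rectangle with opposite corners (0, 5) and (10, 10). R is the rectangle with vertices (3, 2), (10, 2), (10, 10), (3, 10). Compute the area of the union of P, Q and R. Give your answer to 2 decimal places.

By inclusion–exclusion:
Individual areas: |P| = 15, |Q| = 50, |R| = 56.
|P∩Q|: x∈[1,6], y∈[5,7] → 5·2 = 10.
|P∩R|: x∈[3,6], y∈[4,7] → 3·3 = 9.
|Q∩R|: x∈[3,10], y∈[5,10] → 7·5 = 35.
|P∩Q∩R| = 6.
|P ∪ Q ∪ R| = 121 − 54 + 6 = 73.00.

73.00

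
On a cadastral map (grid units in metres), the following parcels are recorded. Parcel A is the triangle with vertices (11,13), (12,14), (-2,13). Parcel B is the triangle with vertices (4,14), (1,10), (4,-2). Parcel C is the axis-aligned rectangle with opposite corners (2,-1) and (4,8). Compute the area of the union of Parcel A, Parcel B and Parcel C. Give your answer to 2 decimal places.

36.38

By inclusion–exclusion:
Individual areas: |Parcel A| = 6.5, |Parcel B| = 24, |Parcel C| = 18.
|Parcel A∩Parcel B| = 0.2456.
|Parcel A∩Parcel C| = 0.
|Parcel B∩Parcel C| = 11.875.
|Parcel A∩Parcel B∩Parcel C| = 0.
|Parcel A ∪ Parcel B ∪ Parcel C| = 48.5 − 12.1206 + 0 = 36.38.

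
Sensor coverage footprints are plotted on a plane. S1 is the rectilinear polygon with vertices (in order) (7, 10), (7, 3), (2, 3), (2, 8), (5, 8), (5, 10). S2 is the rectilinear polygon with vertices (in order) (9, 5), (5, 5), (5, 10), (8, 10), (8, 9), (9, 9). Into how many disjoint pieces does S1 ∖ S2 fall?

1

S1 ∖ S2 is a single connected region.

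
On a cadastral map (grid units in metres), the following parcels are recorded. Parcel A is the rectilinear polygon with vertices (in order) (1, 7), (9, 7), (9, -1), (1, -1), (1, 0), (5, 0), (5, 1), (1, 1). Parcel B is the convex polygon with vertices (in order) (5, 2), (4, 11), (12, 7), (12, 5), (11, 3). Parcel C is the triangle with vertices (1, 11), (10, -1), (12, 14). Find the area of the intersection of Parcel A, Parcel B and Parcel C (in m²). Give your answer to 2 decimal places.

14.70

The intersection is the polygon with vertices (9,2.667), (7.444,2.407), (4.522,6.304), (4.444,7), (9,7).
By the shoelace formula its area is 14.70.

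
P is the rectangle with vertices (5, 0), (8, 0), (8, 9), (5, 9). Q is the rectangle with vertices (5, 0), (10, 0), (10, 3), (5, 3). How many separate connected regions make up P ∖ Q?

P ∖ Q is a single connected region.

1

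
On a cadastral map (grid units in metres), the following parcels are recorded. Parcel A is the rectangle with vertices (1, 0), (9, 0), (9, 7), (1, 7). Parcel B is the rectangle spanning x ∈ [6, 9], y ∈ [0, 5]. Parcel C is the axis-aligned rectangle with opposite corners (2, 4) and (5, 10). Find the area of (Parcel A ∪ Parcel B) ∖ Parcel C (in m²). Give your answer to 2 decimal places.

|Parcel A ∪ Parcel B| = 56.
|(Parcel A ∪ Parcel B) ∩ Parcel C| = 9.
|(Parcel A ∪ Parcel B) ∖ Parcel C| = 56 − 9 = 47.00.

47.00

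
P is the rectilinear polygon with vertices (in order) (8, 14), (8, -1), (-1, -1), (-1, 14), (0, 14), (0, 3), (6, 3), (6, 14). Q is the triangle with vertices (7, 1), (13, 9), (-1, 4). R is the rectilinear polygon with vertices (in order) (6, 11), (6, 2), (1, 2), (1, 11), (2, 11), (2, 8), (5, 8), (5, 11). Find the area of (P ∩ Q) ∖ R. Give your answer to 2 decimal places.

|P ∩ Q| = 14.747.
|(P ∩ Q) ∩ R| = 3.
|(P ∩ Q) ∖ R| = 14.747 − 3 = 11.75.

11.75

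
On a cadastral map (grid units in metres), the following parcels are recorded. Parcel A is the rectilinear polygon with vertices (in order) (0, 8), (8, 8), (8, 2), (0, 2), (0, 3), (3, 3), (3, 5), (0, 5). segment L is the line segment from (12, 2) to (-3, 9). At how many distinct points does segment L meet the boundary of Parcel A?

2

The segment meets the boundary at (0,7.6), (8,3.867).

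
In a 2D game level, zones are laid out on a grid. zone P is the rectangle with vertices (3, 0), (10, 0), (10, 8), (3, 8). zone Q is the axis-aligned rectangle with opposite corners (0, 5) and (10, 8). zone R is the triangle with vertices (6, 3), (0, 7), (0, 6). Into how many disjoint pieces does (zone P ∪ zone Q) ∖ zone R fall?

(zone P ∪ zone Q) ∖ zone R splits into 2 disjoint pieces (area 61.25, area 1).

2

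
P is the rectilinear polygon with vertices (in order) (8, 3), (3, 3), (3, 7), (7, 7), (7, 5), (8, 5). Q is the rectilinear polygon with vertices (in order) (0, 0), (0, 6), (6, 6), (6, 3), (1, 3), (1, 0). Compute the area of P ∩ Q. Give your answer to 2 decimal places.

The intersection is the polygon with vertices (3,3), (3,6), (6,6), (6,3).
By the shoelace formula its area is 9.00.

9.00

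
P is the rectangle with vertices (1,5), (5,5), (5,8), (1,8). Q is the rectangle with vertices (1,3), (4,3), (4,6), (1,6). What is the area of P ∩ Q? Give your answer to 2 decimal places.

3.00

|P∩Q|: x∈[1,4], y∈[5,6] → 3·1 = 3.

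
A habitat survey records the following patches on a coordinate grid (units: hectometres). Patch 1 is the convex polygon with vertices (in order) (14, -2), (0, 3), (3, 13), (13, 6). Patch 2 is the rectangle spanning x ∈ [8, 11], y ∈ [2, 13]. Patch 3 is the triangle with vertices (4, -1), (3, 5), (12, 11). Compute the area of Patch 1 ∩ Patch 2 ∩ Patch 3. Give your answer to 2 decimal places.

The intersection is the polygon with vertices (8,8.333), (8.854,8.902), (10.046,8.068), (8,5).
By the shoelace formula its area is 4.10.

4.10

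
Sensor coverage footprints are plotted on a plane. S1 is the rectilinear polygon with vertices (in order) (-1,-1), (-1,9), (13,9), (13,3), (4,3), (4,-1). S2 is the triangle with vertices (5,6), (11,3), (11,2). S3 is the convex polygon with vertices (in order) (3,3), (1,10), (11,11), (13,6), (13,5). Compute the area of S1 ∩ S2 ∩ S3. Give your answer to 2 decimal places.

The intersection is the polygon with vertices (5,6), (8.714,4.143), (8,4).
By the shoelace formula its area is 0.93.

0.93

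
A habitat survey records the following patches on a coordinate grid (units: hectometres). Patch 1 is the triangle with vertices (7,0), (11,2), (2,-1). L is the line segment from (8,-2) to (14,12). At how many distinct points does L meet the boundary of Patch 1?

The segment meets the boundary at (9.5,1.5), (9.364,1.182).

2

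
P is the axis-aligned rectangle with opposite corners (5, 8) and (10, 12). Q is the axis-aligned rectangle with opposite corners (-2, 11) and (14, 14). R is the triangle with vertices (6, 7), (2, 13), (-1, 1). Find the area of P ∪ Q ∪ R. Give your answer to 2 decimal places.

By inclusion–exclusion:
Individual areas: |P| = 20, |Q| = 48, |R| = 33.
|P∩Q|: x∈[5,10], y∈[11,12] → 5·1 = 5.
|P∩R| = 0.0833.
|Q∩R| = 1.8333.
|P∩Q∩R| = 0.
|P ∪ Q ∪ R| = 101 − 6.9167 + 0 = 94.08.

94.08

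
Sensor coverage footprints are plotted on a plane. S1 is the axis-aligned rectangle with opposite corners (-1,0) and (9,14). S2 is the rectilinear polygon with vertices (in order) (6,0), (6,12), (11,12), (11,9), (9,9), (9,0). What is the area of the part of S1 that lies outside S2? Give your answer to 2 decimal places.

104.00

|S1| = 140, |S1∩S2| = 36.
|S1 ∖ S2| = |S1| − |S1∩S2| = 140 − 36 = 104.00.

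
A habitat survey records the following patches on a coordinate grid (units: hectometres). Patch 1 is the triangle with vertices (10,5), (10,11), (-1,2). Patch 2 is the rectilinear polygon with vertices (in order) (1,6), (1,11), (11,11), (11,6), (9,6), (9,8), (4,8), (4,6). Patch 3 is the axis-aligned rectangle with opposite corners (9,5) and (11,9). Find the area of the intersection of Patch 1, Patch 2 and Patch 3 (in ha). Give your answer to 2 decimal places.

3.00

The intersection is the polygon with vertices (9,6), (9,8), (9,9), (10,9), (10,6).
By the shoelace formula its area is 3.00.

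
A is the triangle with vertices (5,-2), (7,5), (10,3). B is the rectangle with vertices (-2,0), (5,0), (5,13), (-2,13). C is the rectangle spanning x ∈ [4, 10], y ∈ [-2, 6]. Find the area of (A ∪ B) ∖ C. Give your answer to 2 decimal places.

|A ∪ B| = 103.5.
|(A ∪ B) ∩ C| = 18.5.
|(A ∪ B) ∖ C| = 103.5 − 18.5 = 85.00.

85.00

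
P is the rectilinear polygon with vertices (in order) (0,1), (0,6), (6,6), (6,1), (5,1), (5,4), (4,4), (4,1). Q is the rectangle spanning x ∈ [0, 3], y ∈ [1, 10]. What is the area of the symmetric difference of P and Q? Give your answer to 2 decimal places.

24.00

|P| = 27, |Q| = 27, |P∩Q| = 15.
|P △ Q| = |P| + |Q| − 2·|P∩Q| = 27 + 27 − 30 = 24.00.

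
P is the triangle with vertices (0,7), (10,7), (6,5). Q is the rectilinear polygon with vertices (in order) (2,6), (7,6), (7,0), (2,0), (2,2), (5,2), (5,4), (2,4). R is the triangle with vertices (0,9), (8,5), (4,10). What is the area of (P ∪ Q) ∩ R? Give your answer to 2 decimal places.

The region (P ∪ Q) ∩ R is the polygon with vertices (7,5.5), (4,7), (6.4,7), (7.429,5.714).
By the shoelace formula its area is 2.19.

2.19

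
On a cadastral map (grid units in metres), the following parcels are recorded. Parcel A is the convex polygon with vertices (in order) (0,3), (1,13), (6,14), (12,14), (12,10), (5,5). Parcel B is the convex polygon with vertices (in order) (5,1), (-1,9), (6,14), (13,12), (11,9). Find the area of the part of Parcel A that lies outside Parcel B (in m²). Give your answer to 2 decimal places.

|Parcel A| = 87, |Parcel A∩Parcel B| = 69.5922.
|Parcel A ∖ Parcel B| = |Parcel A| − |Parcel A∩Parcel B| = 87 − 69.5922 = 17.41.

17.41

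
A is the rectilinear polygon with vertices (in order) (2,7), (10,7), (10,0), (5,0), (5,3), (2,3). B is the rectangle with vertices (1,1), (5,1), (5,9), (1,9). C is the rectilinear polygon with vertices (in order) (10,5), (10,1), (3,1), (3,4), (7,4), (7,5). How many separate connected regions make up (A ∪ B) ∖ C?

(A ∪ B) ∖ C splits into 2 disjoint pieces (area 38, area 5).

2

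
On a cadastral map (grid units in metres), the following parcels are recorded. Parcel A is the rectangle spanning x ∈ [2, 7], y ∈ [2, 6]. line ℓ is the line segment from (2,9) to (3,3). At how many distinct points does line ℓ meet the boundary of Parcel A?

The segment meets the boundary at (2.5,6).

1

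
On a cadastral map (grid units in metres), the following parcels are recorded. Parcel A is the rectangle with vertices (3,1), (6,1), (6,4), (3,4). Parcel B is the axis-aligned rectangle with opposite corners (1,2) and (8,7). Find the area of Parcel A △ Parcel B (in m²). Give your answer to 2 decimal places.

32.00

|Parcel A∩Parcel B|: x∈[3,6], y∈[2,4] → 3·2 = 6.
|Parcel A △ Parcel B| = |Parcel A| + |Parcel B| − 2·|Parcel A∩Parcel B| = 9 + 35 − 12 = 32.00.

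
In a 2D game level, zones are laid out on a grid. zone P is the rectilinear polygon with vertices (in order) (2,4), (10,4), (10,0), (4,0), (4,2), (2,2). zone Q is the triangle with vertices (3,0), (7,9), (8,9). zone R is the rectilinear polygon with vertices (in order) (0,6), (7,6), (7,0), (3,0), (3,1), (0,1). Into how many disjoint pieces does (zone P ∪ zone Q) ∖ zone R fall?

2

(zone P ∪ zone Q) ∖ zone R splits into 2 disjoint pieces (area 2.5, area 12).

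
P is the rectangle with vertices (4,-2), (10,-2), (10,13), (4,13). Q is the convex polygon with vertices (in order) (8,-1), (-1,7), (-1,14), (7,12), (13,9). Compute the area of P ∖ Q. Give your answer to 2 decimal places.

24.24

|P| = 90, |P∩Q| = 65.7639.
|P ∖ Q| = |P| − |P∩Q| = 90 − 65.7639 = 24.24.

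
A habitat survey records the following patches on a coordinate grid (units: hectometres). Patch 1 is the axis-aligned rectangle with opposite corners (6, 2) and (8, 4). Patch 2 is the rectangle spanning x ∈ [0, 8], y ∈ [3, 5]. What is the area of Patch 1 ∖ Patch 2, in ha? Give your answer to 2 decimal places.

|Patch 1∩Patch 2|: x∈[6,8], y∈[3,4] → 2·1 = 2.
|Patch 1| = 4.
|Patch 1 ∖ Patch 2| = |Patch 1| − |Patch 1∩Patch 2| = 4 − 2 = 2.00.

2.00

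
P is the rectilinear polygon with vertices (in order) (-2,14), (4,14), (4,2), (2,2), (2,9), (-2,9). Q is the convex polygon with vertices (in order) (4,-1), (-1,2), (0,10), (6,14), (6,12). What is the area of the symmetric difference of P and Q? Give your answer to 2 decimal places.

|P| = 44, |Q| = 64.5, |P∩Q| = 23.3958.
|P △ Q| = |P| + |Q| − 2·|P∩Q| = 44 + 64.5 − 46.7917 = 61.71.

61.71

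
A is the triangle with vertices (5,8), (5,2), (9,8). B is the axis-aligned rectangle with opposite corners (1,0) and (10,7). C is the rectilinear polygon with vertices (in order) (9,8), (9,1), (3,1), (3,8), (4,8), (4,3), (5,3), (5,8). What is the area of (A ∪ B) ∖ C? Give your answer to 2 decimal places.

31.00

|A ∪ B| = 66.6667.
|(A ∪ B) ∩ C| = 35.6667.
|(A ∪ B) ∖ C| = 66.6667 − 35.6667 = 31.00.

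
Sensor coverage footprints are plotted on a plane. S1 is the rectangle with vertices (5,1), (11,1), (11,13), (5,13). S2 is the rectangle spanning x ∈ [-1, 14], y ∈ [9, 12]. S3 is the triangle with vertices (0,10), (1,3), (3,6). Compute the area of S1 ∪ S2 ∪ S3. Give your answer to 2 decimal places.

107.20

By inclusion–exclusion:
Individual areas: |S1| = 72, |S2| = 45, |S3| = 8.5.
|S1∩S2|: x∈[5,11], y∈[9,12] → 6·3 = 18.
|S1∩S3| = 0.
|S2∩S3| = 0.3036.
|S1∩S2∩S3| = 0.
|S1 ∪ S2 ∪ S3| = 125.5 − 18.3036 + 0 = 107.20.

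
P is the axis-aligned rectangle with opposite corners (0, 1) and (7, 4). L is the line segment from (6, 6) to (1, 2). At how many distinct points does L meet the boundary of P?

The segment meets the boundary at (3.5,4).

1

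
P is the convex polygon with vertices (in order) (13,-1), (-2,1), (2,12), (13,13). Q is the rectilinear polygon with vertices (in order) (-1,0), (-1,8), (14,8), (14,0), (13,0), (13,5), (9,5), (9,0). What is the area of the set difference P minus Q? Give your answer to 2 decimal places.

77.60

|P| = 163.5, |P∩Q| = 85.8992.
|P ∖ Q| = |P| − |P∩Q| = 163.5 − 85.8992 = 77.60.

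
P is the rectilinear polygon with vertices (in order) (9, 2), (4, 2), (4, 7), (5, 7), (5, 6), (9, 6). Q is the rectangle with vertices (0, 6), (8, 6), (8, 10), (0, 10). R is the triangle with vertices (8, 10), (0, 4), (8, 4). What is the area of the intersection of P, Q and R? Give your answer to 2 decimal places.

1.00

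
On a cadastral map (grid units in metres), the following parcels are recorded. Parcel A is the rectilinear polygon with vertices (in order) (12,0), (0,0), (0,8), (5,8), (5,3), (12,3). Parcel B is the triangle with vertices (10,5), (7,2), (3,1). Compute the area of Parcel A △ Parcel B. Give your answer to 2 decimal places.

|Parcel A| = 61, |Parcel B| = 4.5, |Parcel A∩Parcel B| = 3.
|Parcel A △ Parcel B| = |Parcel A| + |Parcel B| − 2·|Parcel A∩Parcel B| = 61 + 4.5 − 6 = 59.50.

59.50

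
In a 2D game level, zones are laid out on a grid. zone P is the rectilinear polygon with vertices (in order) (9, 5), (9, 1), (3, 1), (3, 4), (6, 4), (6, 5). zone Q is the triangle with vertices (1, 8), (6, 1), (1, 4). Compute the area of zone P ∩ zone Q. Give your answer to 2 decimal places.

The intersection is the polygon with vertices (3,4), (3.857,4), (6,1), (3,2.8).
By the shoelace formula its area is 3.09.

3.09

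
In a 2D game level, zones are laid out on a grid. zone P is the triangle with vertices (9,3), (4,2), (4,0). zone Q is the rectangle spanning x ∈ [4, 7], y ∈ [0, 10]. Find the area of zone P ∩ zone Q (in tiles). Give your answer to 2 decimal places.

4.20

The intersection is the polygon with vertices (7,2.6), (7,1.8), (4,0), (4,2).
By the shoelace formula its area is 4.20.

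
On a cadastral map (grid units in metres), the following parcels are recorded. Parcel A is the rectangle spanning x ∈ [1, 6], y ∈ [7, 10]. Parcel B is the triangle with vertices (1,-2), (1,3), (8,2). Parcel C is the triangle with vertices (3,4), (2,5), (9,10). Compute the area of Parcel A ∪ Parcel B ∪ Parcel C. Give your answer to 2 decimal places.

37.99

By inclusion–exclusion:
Individual areas: |Parcel A| = 15, |Parcel B| = 17.5, |Parcel C| = 6.
|Parcel A∩Parcel B| = 0.
|Parcel A∩Parcel C| = 0.5143.
|Parcel B∩Parcel C| = 0.
|Parcel A∩Parcel B∩Parcel C| = 0.
|Parcel A ∪ Parcel B ∪ Parcel C| = 38.5 − 0.5143 + 0 = 37.99.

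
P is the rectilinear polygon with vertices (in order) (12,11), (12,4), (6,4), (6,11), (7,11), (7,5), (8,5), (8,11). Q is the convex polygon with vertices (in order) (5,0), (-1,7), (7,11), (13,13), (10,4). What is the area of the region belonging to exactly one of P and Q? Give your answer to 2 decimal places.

|P| = 36, |Q| = 87.5, |P∩Q| = 29.75.
|P △ Q| = |P| + |Q| − 2·|P∩Q| = 36 + 87.5 − 59.5 = 64.00.

64.00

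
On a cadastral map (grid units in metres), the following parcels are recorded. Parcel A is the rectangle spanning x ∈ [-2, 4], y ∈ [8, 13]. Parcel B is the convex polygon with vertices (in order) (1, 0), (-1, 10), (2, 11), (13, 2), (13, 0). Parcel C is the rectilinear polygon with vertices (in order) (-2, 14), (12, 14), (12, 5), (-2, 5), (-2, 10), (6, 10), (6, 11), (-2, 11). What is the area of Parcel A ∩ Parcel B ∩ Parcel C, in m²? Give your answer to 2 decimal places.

9.35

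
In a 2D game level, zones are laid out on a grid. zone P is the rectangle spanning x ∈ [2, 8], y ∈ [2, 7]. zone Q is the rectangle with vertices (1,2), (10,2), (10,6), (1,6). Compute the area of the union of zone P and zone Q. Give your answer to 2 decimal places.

42.00

By inclusion–exclusion:
Individual areas: |zone P| = 30, |zone Q| = 36.
|zone P∩zone Q|: x∈[2,8], y∈[2,6] → 6·4 = 24.
|zone P ∪ zone Q| = 66 − 24 = 42.00.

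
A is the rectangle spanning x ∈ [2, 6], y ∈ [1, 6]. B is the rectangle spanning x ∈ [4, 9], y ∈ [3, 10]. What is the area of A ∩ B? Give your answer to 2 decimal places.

6.00

|A∩B|: x∈[4,6], y∈[3,6] → 2·3 = 6.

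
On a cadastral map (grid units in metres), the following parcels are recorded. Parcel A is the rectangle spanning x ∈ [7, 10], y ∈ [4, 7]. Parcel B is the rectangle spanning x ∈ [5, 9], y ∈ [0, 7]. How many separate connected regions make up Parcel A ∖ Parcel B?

1

Parcel A ∖ Parcel B is a single connected region.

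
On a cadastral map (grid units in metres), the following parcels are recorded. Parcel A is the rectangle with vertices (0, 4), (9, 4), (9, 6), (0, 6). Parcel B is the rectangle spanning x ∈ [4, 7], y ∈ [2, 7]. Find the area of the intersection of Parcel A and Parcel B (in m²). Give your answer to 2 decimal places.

6.00

|Parcel A∩Parcel B|: x∈[4,7], y∈[4,6] → 3·2 = 6.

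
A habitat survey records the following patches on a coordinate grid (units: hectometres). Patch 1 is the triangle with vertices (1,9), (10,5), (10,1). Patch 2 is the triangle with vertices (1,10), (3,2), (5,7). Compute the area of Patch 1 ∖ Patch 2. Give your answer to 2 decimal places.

14.90

|Patch 1| = 18, |Patch 1∩Patch 2| = 3.0976.
|Patch 1 ∖ Patch 2| = |Patch 1| − |Patch 1∩Patch 2| = 18 − 3.0976 = 14.90.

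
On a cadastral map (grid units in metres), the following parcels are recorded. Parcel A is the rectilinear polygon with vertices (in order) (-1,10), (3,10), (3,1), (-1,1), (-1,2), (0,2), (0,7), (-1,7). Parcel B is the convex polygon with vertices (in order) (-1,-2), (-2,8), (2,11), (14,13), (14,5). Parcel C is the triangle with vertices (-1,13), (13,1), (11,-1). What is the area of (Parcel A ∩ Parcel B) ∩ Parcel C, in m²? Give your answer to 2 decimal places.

The region (Parcel A ∩ Parcel B) ∩ Parcel C is the polygon with vertices (3,8.333), (1.571,10), (2.5,10), (3,9.571).
By the shoelace formula its area is 1.08.

1.08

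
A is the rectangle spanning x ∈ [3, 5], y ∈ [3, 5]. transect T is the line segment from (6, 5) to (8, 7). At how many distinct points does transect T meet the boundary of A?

0

The segment lies entirely outside A and never meets its boundary.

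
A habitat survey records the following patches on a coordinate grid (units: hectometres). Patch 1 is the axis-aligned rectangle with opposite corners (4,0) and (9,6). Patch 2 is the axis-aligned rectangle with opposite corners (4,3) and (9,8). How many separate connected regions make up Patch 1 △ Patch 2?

Patch 1 △ Patch 2 splits into 2 disjoint pieces (area 15, area 10).

2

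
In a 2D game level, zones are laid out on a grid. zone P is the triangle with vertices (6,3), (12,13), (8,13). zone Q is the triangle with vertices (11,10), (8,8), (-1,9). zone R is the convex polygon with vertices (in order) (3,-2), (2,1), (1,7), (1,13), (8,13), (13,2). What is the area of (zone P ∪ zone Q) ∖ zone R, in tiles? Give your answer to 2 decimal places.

|zone P ∪ zone Q| = 26.831.
|(zone P ∪ zone Q) ∩ zone R| = 18.5306.
|(zone P ∪ zone Q) ∖ zone R| = 26.831 − 18.5306 = 8.30.

8.30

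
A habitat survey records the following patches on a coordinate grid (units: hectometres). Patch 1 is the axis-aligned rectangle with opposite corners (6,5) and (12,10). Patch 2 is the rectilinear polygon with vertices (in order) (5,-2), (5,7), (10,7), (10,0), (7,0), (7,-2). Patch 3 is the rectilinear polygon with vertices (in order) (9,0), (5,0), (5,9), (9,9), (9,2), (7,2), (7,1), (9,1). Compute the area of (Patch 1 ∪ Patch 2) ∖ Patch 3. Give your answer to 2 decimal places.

|Patch 1 ∪ Patch 2| = 61.
|(Patch 1 ∪ Patch 2) ∩ Patch 3| = 32.
|(Patch 1 ∪ Patch 2) ∖ Patch 3| = 61 − 32 = 29.00.

29.00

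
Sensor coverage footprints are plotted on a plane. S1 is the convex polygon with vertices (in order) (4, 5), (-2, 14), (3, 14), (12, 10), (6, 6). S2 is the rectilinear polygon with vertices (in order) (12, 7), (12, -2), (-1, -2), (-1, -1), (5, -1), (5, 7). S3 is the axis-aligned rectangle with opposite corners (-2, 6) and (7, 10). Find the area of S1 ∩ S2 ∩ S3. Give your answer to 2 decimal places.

1.67

The intersection is the polygon with vertices (5,7), (7,7), (7,6.667), (6,6), (5,6).
By the shoelace formula its area is 1.67.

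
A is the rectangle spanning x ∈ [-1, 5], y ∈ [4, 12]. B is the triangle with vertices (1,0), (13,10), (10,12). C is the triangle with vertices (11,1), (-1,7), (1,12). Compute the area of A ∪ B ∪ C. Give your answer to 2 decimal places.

81.65

By inclusion–exclusion:
Individual areas: |A| = 48, |B| = 27, |C| = 36.
|A∩B| = 0.6667.
|A∩C| = 25.2.
|B∩C| = 3.9705.
|A∩B∩C| = 0.4848.
|A ∪ B ∪ C| = 111 − 29.8372 + 0.4848 = 81.65.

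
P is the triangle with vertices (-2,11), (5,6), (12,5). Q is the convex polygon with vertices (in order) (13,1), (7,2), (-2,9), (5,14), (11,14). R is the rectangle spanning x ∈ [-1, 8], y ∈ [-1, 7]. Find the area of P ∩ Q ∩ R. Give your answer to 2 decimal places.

The intersection is the polygon with vertices (5,6), (3.6,7), (7.333,7), (8,6.714), (8,5.571).
By the shoelace formula its area is 4.25.

4.25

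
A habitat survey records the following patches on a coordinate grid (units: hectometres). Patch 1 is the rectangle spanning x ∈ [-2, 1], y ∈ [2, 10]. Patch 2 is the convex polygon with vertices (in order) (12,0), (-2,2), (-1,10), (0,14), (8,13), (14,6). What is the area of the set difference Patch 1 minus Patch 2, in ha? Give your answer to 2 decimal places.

4.00

|Patch 1| = 24, |Patch 1∩Patch 2| = 20.
|Patch 1 ∖ Patch 2| = |Patch 1| − |Patch 1∩Patch 2| = 24 − 20 = 4.00.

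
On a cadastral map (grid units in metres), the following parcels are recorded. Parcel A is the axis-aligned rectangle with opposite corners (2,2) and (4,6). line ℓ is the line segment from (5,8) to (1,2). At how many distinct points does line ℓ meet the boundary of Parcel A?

The segment meets the boundary at (2,3.5), (3.667,6).

2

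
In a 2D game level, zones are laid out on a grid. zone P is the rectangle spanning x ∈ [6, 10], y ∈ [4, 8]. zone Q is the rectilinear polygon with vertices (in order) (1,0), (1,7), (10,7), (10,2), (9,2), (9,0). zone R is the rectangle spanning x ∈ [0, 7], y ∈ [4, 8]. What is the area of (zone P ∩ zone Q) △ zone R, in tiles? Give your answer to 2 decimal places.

|zone P ∩ zone Q| = 12.
|(zone P ∩ zone Q) ∩ zone R| = 3.
|(zone P ∩ zone Q) △ zone R| = 12 + 28 − 6 = 34.00.

34.00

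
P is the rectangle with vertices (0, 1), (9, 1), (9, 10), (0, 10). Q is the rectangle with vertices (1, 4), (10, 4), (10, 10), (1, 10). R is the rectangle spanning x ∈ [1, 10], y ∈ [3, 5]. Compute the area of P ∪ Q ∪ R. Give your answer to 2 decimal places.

88.00

By inclusion–exclusion:
Individual areas: |P| = 81, |Q| = 54, |R| = 18.
|P∩Q|: x∈[1,9], y∈[4,10] → 8·6 = 48.
|P∩R|: x∈[1,9], y∈[3,5] → 8·2 = 16.
|Q∩R|: x∈[1,10], y∈[4,5] → 9·1 = 9.
|P∩Q∩R| = 8.
|P ∪ Q ∪ R| = 153 − 73 + 8 = 88.00.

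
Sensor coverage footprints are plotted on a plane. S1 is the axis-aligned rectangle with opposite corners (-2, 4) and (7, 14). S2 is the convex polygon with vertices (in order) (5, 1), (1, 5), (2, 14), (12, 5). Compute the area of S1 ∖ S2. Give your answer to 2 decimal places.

|S1| = 90, |S1∩S2| = 43.75.
|S1 ∖ S2| = |S1| − |S1∩S2| = 90 − 43.75 = 46.25.

46.25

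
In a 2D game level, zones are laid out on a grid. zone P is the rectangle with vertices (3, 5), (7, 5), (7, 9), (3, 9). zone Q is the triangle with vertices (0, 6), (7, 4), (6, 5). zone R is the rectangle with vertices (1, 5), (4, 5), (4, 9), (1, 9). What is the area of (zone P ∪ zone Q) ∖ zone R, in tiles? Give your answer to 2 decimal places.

13.31

|zone P ∪ zone Q| = 17.7857.
|(zone P ∪ zone Q) ∩ zone R| = 4.4762.
|(zone P ∪ zone Q) ∖ zone R| = 17.7857 − 4.4762 = 13.31.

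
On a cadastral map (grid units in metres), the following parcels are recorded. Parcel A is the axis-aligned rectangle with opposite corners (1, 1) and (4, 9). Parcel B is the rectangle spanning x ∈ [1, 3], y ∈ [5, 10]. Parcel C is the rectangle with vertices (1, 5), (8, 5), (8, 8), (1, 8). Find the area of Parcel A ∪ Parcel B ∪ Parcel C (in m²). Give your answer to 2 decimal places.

By inclusion–exclusion:
Individual areas: |Parcel A| = 24, |Parcel B| = 10, |Parcel C| = 21.
|Parcel A∩Parcel B|: x∈[1,3], y∈[5,9] → 2·4 = 8.
|Parcel A∩Parcel C|: x∈[1,4], y∈[5,8] → 3·3 = 9.
|Parcel B∩Parcel C|: x∈[1,3], y∈[5,8] → 2·3 = 6.
|Parcel A∩Parcel B∩Parcel C| = 6.
|Parcel A ∪ Parcel B ∪ Parcel C| = 55 − 23 + 6 = 38.00.

38.00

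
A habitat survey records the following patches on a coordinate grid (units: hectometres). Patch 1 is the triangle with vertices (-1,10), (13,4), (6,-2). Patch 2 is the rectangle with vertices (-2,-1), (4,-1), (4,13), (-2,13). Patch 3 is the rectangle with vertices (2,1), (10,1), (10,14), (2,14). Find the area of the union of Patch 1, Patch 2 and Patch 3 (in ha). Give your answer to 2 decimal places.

By inclusion–exclusion:
Individual areas: |Patch 1| = 63, |Patch 2| = 84, |Patch 3| = 104.
|Patch 1∩Patch 2| = 16.0714.
|Patch 1∩Patch 3| = 43.5536.
|Patch 2∩Patch 3|: x∈[2,4], y∈[1,13] → 2·12 = 24.
|Patch 1∩Patch 2∩Patch 3| = 10.2857.
|Patch 1 ∪ Patch 2 ∪ Patch 3| = 251 − 83.625 + 10.2857 = 177.66.

177.66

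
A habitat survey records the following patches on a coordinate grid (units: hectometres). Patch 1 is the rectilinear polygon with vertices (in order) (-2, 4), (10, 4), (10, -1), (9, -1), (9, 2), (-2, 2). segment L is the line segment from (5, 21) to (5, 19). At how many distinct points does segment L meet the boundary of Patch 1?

0

The segment lies entirely outside Patch 1 and never meets its boundary.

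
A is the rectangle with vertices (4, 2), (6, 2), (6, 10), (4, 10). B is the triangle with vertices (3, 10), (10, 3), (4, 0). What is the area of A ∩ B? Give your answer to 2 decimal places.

12.00

The intersection is the polygon with vertices (6,2), (4,2), (4,9), (6,7).
By the shoelace formula its area is 12.00.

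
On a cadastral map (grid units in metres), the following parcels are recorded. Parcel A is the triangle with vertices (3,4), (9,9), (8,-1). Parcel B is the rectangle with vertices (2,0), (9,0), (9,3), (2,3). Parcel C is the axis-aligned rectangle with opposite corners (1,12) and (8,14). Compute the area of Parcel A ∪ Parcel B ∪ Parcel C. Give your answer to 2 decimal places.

By inclusion–exclusion:
Individual areas: |Parcel A| = 27.5, |Parcel B| = 21, |Parcel C| = 14.
|Parcel A∩Parcel B| = 8.25.
|Parcel A∩Parcel C| = 0.
|Parcel B∩Parcel C| = 0 (no overlap).
|Parcel A∩Parcel B∩Parcel C| = 0.
|Parcel A ∪ Parcel B ∪ Parcel C| = 62.5 − 8.25 + 0 = 54.25.

54.25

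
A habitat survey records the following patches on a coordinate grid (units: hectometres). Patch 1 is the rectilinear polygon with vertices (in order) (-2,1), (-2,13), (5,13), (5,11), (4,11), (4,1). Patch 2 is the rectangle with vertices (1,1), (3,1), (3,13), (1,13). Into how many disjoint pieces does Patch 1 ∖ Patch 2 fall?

Patch 1 ∖ Patch 2 splits into 2 disjoint pieces (area 36, area 14).

2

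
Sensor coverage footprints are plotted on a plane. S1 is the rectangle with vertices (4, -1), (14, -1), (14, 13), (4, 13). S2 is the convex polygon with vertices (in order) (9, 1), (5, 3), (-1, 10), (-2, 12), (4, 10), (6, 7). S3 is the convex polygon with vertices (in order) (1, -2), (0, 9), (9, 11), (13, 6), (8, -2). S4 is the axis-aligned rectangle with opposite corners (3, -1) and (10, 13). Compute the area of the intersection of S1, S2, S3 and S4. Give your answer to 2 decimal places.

17.41

The intersection is the polygon with vertices (9,1), (5,3), (4,4.167), (4,9.889), (4.064,9.903), (6,7).
By the shoelace formula its area is 17.41.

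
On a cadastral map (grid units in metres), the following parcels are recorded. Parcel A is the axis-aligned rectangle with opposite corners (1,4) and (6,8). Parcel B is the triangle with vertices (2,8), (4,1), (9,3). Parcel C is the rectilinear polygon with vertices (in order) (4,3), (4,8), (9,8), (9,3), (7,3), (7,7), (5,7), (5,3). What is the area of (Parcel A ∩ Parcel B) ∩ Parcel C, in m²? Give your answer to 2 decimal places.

2.21

The region (Parcel A ∩ Parcel B) ∩ Parcel C is the polygon with vertices (4,4), (4,6.571), (5,5.857), (5,4).
By the shoelace formula its area is 2.21.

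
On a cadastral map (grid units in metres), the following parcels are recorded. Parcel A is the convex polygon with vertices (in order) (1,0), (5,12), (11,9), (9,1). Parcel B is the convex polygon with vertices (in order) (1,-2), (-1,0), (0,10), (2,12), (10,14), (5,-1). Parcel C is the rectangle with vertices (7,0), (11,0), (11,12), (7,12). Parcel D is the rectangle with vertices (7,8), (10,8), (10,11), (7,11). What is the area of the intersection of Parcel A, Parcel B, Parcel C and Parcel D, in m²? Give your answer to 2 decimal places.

3.64

The intersection is the polygon with vertices (8,8), (7,8), (7,11), (8.714,10.143).
By the shoelace formula its area is 3.64.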